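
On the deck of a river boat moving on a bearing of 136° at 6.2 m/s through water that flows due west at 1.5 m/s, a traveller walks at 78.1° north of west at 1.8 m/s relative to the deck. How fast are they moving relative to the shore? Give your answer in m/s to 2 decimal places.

In east/north components (m/s): traveller relative to river boat = (-0.371, 1.761); river boat relative to water = (4.307, -4.460); water relative to ground = (-1.500, 0.000).
Sum = (2.436, -2.699) m/s.
Speed = |(2.436, -2.699)| = 3.635 m/s.

3.64 m/s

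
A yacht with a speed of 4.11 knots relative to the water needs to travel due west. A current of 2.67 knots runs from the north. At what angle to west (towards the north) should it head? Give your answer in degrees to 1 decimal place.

The current pushes perpendicular to the desired track; the heading must have a component into the current equal to 2.67 knots: 4.11 sin θ = 2.67.
sin θ = 0.6496, so θ = 40.514°.

40.5°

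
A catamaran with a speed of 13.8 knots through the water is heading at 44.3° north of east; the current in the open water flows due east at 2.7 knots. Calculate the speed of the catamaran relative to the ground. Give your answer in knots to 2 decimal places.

Taking east as x and north as y: velocity relative to the water = (9.877, 9.638) knots; the water relative to ground = (2.700, 0.000) knots.
Velocity relative to ground = (9.877, 9.638) + (2.700, 0.000) = (12.577, 9.638) knots.
Speed = |(12.577, 9.638)| = 15.845 knots.

15.84 knots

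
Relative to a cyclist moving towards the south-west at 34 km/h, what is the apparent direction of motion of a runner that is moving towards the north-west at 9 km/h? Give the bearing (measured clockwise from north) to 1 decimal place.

Taking east as x and north as y: runner velocity = (-6.364, 6.364) km/h; cyclist velocity = (-24.042, -24.042) km/h.
Velocity of runner relative to cyclist = (-6.364, 6.364) − (-24.042, -24.042) = (17.678, 30.406) km/h.
Bearing = atan2(17.68, 30.41) = 30.17° clockwise from north.

030.2°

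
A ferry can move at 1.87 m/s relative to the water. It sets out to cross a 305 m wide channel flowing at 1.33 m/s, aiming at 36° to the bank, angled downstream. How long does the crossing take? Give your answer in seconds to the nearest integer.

277 s

The component of the ferry's velocity perpendicular to the bank is 1.87 × sin 36° = 1.099 m/s.
The flow acts along the bank and has no component across it.
Time = 305 / 1.099 = 277.485 s.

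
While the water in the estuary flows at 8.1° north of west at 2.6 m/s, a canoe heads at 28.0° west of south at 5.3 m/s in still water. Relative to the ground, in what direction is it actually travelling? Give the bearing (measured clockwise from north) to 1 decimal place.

229.6°

Taking east as x and north as y: velocity relative to the water = (-2.488, -4.680) m/s; the water relative to ground = (-2.574, 0.366) m/s.
Velocity relative to ground = (-2.488, -4.680) + (-2.574, 0.366) = (-5.062, -4.313) m/s.
Bearing = atan2(-5.06, -4.31) = 229.57° clockwise from north.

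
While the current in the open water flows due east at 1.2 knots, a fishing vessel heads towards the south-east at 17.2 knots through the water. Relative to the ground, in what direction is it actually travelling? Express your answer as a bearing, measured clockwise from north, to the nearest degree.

132°

Taking east as x and north as y: velocity relative to the water = (12.162, -12.162) knots; the water relative to ground = (1.200, 0.000) knots.
Velocity relative to ground = (12.162, -12.162) + (1.200, 0.000) = (13.362, -12.162) knots.
Bearing = atan2(13.36, -12.16) = 132.31° clockwise from north.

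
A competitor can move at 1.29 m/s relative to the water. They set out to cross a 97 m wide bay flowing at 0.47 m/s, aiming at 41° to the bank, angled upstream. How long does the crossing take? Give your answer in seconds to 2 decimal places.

The component of the competitor's velocity perpendicular to the bank is 1.29 × sin 41° = 0.846 m/s.
The flow acts along the bank and has no component across it.
Time = 97 / 0.846 = 114.614 s.

114.61 s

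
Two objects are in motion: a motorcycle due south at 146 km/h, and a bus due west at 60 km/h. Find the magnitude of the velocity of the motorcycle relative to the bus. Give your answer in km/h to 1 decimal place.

Taking east as x and north as y: motorcycle velocity = (0.000, -146.000) km/h; bus velocity = (-60.000, 0.000) km/h.
Velocity of motorcycle relative to bus = (0.000, -146.000) − (-60.000, 0.000) = (60.000, -146.000) km/h.
Magnitude = |(60.000, -146.000)| = 157.848 km/h.

157.8 km/h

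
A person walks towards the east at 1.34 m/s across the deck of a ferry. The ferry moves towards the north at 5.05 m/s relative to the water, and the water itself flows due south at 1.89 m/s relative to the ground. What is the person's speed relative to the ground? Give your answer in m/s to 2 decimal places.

3.43 m/s

In east/north components (m/s): person relative to ferry = (1.340, 0.000); ferry relative to water = (0.000, 5.050); water relative to ground = (0.000, -1.890).
Sum = (1.340, 3.160) m/s.
Speed = |(1.340, 3.160)| = 3.432 m/s.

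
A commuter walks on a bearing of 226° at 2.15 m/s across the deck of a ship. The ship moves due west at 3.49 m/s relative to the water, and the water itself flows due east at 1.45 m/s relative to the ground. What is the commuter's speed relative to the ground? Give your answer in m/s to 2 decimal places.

3.89 m/s

In east/north components (m/s): commuter relative to ship = (-1.547, -1.494); ship relative to water = (-3.490, 0.000); water relative to ground = (1.450, 0.000).
Sum = (-3.587, -1.494) m/s.
Speed = |(-3.587, -1.494)| = 3.885 m/s.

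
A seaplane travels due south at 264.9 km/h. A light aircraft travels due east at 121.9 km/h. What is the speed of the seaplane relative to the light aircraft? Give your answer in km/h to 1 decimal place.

Taking east as x and north as y: seaplane velocity = (0.000, -264.900) km/h; light aircraft velocity = (121.900, 0.000) km/h.
Velocity of seaplane relative to light aircraft = (0.000, -264.900) − (121.900, 0.000) = (-121.900, -264.900) km/h.
Magnitude = |(-121.900, -264.900)| = 291.602 km/h.

291.6 km/h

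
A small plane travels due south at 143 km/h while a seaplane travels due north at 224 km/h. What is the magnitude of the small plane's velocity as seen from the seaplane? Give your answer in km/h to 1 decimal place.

367.0 km/h

Taking east as x and north as y: small plane velocity = (0.000, -143.000) km/h; seaplane velocity = (0.000, 224.000) km/h.
Velocity of small plane relative to seaplane = (0.000, -143.000) − (0.000, 224.000) = (0.000, -367.000) km/h.
Magnitude = |(0.000, -367.000)| = 367.000 km/h.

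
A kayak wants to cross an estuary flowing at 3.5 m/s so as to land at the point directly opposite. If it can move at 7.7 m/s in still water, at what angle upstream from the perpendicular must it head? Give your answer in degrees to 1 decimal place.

To cancel the current, the upstream component of the kayak's velocity must equal the flow: 7.7 sin θ = 3.5.
sin θ = 3.5 / 7.7 = 0.4545.
θ = arcsin(0.4545) = 27.036°.

27.0°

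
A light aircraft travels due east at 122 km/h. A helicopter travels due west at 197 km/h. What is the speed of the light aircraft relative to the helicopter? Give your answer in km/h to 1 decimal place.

319.0 km/h

Taking east as x and north as y: light aircraft velocity = (122.000, 0.000) km/h; helicopter velocity = (-197.000, 0.000) km/h.
Velocity of light aircraft relative to helicopter = (122.000, 0.000) − (-197.000, 0.000) = (319.000, 0.000) km/h.
Magnitude = |(319.000, 0.000)| = 319.000 km/h.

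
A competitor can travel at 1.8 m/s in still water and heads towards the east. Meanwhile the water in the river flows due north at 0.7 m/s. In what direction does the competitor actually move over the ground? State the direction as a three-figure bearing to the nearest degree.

Taking east as x and north as y: velocity relative to the water = (1.800, 0.000) m/s; the water relative to ground = (0.000, 0.700) m/s.
Velocity relative to ground = (1.800, 0.000) + (0.000, 0.700) = (1.800, 0.700) m/s.
Bearing = atan2(1.80, 0.70) = 68.75° clockwise from north.

069°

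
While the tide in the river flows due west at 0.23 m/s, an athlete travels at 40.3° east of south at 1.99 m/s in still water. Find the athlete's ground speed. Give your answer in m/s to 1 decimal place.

Taking east as x and north as y: velocity relative to the water = (1.287, -1.518) m/s; the water relative to ground = (-0.230, 0.000) m/s.
Velocity relative to ground = (1.287, -1.518) + (-0.230, 0.000) = (1.057, -1.518) m/s.
Speed = |(1.057, -1.518)| = 1.850 m/s.

1.8 m/s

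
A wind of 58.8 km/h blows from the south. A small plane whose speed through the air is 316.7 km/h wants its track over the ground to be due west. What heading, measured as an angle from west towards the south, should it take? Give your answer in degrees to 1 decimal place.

The wind pushes perpendicular to the desired track; the heading must have a component into the wind equal to 58.8 km/h: 316.7 sin θ = 58.8.
sin θ = 0.1857, so θ = 10.700°.

10.7°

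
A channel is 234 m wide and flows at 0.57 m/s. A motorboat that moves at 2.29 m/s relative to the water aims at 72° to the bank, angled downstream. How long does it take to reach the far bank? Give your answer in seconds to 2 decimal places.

The component of the motorboat's velocity perpendicular to the bank is 2.29 × sin 72° = 2.178 m/s.
The current is parallel to the bank, so it does not affect the crossing time.
Time = 234 / 2.178 = 107.442 s.

107.44 s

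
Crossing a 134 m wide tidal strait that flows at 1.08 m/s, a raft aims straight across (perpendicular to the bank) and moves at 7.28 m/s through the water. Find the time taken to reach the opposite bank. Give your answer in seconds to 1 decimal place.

The component of the raft's velocity perpendicular to the bank is 7.28 m/s.
The flow acts along the bank and has no component across it.
Time = 134 / 7.280 = 18.407 s.

18.4 s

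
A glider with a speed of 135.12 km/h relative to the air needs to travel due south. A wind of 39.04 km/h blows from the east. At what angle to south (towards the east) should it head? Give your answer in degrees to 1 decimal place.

The wind pushes perpendicular to the desired track; the heading must have a component into the wind equal to 39.04 km/h: 135.12 sin θ = 39.04.
sin θ = 0.2889, so θ = 16.794°.

16.8°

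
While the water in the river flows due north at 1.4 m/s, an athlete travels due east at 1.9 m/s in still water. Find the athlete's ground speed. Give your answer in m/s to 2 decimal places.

Taking east as x and north as y: velocity relative to the water = (1.900, 0.000) m/s; the water relative to ground = (0.000, 1.400) m/s.
Velocity relative to ground = (1.900, 0.000) + (0.000, 1.400) = (1.900, 1.400) m/s.
Speed = |(1.900, 1.400)| = 2.360 m/s.

2.36 m/s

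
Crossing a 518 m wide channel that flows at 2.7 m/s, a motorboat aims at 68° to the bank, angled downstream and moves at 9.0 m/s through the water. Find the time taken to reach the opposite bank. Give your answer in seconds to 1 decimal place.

62.1 s

The component of the motorboat's velocity perpendicular to the bank is 9.0 × sin 68° = 8.345 m/s.
The current is parallel to the bank, so it does not affect the crossing time.
Time = 518 / 8.345 = 62.076 s.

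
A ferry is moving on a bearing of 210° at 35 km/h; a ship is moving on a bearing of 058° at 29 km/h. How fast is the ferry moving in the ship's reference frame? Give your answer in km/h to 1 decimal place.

62.1 km/h

Taking east as x and north as y: ferry velocity = (-17.500, -30.311) km/h; ship velocity = (24.593, 15.368) km/h.
Velocity of ferry relative to ship = (-17.500, -30.311) − (24.593, 15.368) = (-42.093, -45.679) km/h.
Magnitude = |(-42.093, -45.679)| = 62.116 km/h.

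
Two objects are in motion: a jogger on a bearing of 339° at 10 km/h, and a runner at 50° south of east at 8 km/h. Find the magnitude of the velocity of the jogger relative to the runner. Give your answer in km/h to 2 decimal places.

17.76 km/h

Taking east as x and north as y: jogger velocity = (-3.584, 9.336) km/h; runner velocity = (5.142, -6.128) km/h.
Velocity of jogger relative to runner = (-3.584, 9.336) − (5.142, -6.128) = (-8.726, 15.464) km/h.
Magnitude = |(-8.726, 15.464)| = 17.756 km/h.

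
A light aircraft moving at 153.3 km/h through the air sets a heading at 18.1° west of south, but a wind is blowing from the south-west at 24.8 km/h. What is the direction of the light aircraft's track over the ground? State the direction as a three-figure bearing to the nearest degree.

Taking east as x and north as y: velocity relative to the air = (-47.627, -145.714) km/h; the air relative to ground = (17.536, 17.536) km/h.
Velocity relative to ground = (-47.627, -145.714) + (17.536, 17.536) = (-30.090, -128.178) km/h.
Bearing = atan2(-30.09, -128.18) = 193.21° clockwise from north.

193°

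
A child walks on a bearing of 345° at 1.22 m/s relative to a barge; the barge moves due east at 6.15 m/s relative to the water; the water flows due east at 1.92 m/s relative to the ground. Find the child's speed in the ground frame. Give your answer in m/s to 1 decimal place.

In east/north components (m/s): child relative to barge = (-0.316, 1.178); barge relative to water = (6.150, 0.000); water relative to ground = (1.920, 0.000).
Sum = (7.754, 1.178) m/s.
Speed = |(7.754, 1.178)| = 7.843 m/s.

7.8 m/s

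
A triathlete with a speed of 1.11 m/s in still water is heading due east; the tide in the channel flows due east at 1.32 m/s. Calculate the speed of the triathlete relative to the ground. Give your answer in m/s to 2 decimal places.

2.43 m/s

Taking east as x and north as y: velocity relative to the water = (1.110, 0.000) m/s; the water relative to ground = (1.320, 0.000) m/s.
Velocity relative to ground = (1.110, 0.000) + (1.320, 0.000) = (2.430, 0.000) m/s.
Speed = |(2.430, 0.000)| = 2.430 m/s.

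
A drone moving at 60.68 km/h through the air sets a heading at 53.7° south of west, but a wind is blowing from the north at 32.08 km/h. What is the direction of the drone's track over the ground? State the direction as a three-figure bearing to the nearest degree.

204°

Taking east as x and north as y: velocity relative to the air = (-35.923, -48.904) km/h; the air relative to ground = (0.000, -32.080) km/h.
Velocity relative to ground = (-35.923, -48.904) + (0.000, -32.080) = (-35.923, -80.984) km/h.
Bearing = atan2(-35.92, -80.98) = 203.92° clockwise from north.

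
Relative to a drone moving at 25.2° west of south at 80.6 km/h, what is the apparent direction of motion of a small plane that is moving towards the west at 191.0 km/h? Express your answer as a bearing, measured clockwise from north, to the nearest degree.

295°

Taking east as x and north as y: small plane velocity = (-191.000, 0.000) km/h; drone velocity = (-34.318, -72.929) km/h.
Velocity of small plane relative to drone = (-191.000, 0.000) − (-34.318, -72.929) = (-156.682, 72.929) km/h.
Bearing = atan2(-156.68, 72.93) = 294.96° clockwise from north.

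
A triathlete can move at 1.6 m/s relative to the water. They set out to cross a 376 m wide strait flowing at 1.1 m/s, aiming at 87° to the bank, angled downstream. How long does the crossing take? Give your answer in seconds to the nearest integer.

The component of the triathlete's velocity perpendicular to the bank is 1.6 × sin 87° = 1.598 m/s.
Only the cross-stream component determines the crossing time; the current contributes nothing perpendicular to the bank.
Time = 376 / 1.598 = 235.323 s.

235 s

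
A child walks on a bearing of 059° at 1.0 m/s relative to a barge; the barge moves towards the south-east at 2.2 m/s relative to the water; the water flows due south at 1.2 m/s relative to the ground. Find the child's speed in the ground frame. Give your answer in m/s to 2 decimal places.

3.29 m/s

In east/north components (m/s): child relative to barge = (0.857, 0.515); barge relative to water = (1.556, -1.556); water relative to ground = (0.000, -1.200).
Sum = (2.413, -2.241) m/s.
Speed = |(2.413, -2.241)| = 3.293 m/s.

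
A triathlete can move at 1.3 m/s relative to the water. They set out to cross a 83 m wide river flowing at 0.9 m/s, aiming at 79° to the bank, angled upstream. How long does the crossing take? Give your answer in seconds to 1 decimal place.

The component of the triathlete's velocity perpendicular to the bank is 1.3 × sin 79° = 1.276 m/s.
The current is parallel to the bank, so it does not affect the crossing time.
Time = 83 / 1.276 = 65.041 s.

65.0 s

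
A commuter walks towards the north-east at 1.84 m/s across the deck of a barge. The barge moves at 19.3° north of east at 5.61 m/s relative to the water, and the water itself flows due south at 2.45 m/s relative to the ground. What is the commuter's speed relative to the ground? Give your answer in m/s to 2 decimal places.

6.63 m/s

In east/north components (m/s): commuter relative to barge = (1.301, 1.301); barge relative to water = (5.295, 1.854); water relative to ground = (0.000, -2.450).
Sum = (6.596, 0.705) m/s.
Speed = |(6.596, 0.705)| = 6.633 m/s.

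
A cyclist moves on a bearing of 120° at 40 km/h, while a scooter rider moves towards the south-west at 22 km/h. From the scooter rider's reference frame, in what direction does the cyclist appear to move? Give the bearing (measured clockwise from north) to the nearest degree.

Taking east as x and north as y: cyclist velocity = (34.641, -20.000) km/h; scooter rider velocity = (-15.556, -15.556) km/h.
Velocity of cyclist relative to scooter rider = (34.641, -20.000) − (-15.556, -15.556) = (50.197, -4.444) km/h.
Bearing = atan2(50.20, -4.44) = 95.06° clockwise from north.

095°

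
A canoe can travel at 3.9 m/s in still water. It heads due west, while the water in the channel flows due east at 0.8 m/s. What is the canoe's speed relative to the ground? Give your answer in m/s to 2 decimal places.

Taking east as x and north as y: velocity relative to the water = (-3.900, 0.000) m/s; the water relative to ground = (0.800, 0.000) m/s.
Velocity relative to ground = (-3.900, 0.000) + (0.800, 0.000) = (-3.100, 0.000) m/s.
Speed = |(-3.100, 0.000)| = 3.100 m/s.

3.10 m/s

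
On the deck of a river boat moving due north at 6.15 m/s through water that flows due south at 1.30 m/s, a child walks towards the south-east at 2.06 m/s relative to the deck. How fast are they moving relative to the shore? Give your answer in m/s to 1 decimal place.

In east/north components (m/s): child relative to river boat = (1.457, -1.457); river boat relative to water = (0.000, 6.150); water relative to ground = (0.000, -1.300).
Sum = (1.457, 3.393) m/s.
Speed = |(1.457, 3.393)| = 3.693 m/s.

3.7 m/s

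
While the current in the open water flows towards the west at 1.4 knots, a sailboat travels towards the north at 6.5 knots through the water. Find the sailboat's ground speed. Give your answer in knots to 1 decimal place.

Taking east as x and north as y: velocity relative to the water = (0.000, 6.500) knots; the water relative to ground = (-1.400, 0.000) knots.
Velocity relative to ground = (0.000, 6.500) + (-1.400, 0.000) = (-1.400, 6.500) knots.
Speed = |(-1.400, 6.500)| = 6.649 knots.

6.6 knots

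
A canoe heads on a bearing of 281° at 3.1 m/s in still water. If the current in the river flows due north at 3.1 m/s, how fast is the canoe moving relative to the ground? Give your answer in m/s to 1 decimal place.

Taking east as x and north as y: velocity relative to the water = (-3.043, 0.592) m/s; the water relative to ground = (0.000, 3.100) m/s.
Velocity relative to ground = (-3.043, 0.592) + (0.000, 3.100) = (-3.043, 3.692) m/s.
Speed = |(-3.043, 3.692)| = 4.784 m/s.

4.8 m/s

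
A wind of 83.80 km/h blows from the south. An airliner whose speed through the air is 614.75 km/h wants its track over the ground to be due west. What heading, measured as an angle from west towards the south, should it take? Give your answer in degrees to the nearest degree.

The wind pushes perpendicular to the desired track; the heading must have a component into the wind equal to 83.80 km/h: 614.75 sin θ = 83.80.
sin θ = 0.1363, so θ = 7.835°.

8°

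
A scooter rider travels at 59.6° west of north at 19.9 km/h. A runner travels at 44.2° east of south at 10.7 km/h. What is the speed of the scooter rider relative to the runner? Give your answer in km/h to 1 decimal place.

30.3 km/h

Taking east as x and north as y: scooter rider velocity = (-17.164, 10.070) km/h; runner velocity = (7.460, -7.671) km/h.
Velocity of scooter rider relative to runner = (-17.164, 10.070) − (7.460, -7.671) = (-24.624, 17.741) km/h.
Magnitude = |(-24.624, 17.741)| = 30.349 km/h.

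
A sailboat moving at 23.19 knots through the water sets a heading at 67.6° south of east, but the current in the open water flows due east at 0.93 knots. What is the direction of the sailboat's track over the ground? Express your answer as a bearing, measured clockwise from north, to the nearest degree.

Taking east as x and north as y: velocity relative to the water = (8.837, -21.440) knots; the water relative to ground = (0.930, 0.000) knots.
Velocity relative to ground = (8.837, -21.440) + (0.930, 0.000) = (9.767, -21.440) knots.
Bearing = atan2(9.77, -21.44) = 155.51° clockwise from north.

156°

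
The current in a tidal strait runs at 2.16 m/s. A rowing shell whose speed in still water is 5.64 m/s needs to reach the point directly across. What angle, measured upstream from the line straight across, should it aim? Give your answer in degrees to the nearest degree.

23°

To cancel the current, the upstream component of the rowing shell's velocity must equal the flow: 5.64 sin θ = 2.16.
sin θ = 2.16 / 5.64 = 0.3830.
θ = arcsin(0.3830) = 22.518°.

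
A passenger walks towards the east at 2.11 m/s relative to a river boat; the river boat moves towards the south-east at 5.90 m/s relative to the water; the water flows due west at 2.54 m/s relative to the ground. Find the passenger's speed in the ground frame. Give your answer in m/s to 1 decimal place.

In east/north components (m/s): passenger relative to river boat = (2.110, 0.000); river boat relative to water = (4.172, -4.172); water relative to ground = (-2.540, 0.000).
Sum = (3.742, -4.172) m/s.
Speed = |(3.742, -4.172)| = 5.604 m/s.

5.6 m/s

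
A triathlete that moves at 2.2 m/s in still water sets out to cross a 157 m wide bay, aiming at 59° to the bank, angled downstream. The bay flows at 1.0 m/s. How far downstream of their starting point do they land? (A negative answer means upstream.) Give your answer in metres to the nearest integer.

Perpendicular speed = 1.886 m/s; crossing time = 157 / 1.886 = 83.255 s.
Net downstream speed = 2.133 m/s.
Drift = 2.133 × 83.255 = 177.590 m (downstream).

178 m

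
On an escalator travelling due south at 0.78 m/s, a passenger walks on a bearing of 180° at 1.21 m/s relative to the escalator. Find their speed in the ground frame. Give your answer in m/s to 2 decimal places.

1.99 m/s

Taking east as x and north as y: escalator velocity = (0.000, -0.780) m/s; passenger velocity relative to escalator = (0.000, -1.210) m/s.
Velocity relative to ground = (0.000, -0.780) + (0.000, -1.210) = (0.000, -1.990) m/s.
Speed = |(0.000, -1.990)| = 1.990 m/s.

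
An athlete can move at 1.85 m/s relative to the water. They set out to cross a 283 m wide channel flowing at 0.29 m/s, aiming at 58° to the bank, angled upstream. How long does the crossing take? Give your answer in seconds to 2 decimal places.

180.38 s

The component of the athlete's velocity perpendicular to the bank is 1.85 × sin 58° = 1.569 m/s.
Only the cross-stream component determines the crossing time; the current contributes nothing perpendicular to the bank.
Time = 283 / 1.569 = 180.382 s.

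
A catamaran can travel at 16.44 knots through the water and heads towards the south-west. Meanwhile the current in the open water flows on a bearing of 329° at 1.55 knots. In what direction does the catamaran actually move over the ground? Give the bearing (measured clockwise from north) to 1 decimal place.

Taking east as x and north as y: velocity relative to the water = (-11.625, -11.625) knots; the water relative to ground = (-0.798, 1.329) knots.
Velocity relative to ground = (-11.625, -11.625) + (-0.798, 1.329) = (-12.423, -10.296) knots.
Bearing = atan2(-12.42, -10.30) = 230.35° clockwise from north.

230.3°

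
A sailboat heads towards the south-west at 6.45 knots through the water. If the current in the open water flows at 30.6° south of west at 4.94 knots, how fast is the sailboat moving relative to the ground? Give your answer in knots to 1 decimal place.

11.3 knots

Taking east as x and north as y: velocity relative to the water = (-4.561, -4.561) knots; the water relative to ground = (-4.252, -2.515) knots.
Velocity relative to ground = (-4.561, -4.561) + (-4.252, -2.515) = (-8.813, -7.076) knots.
Speed = |(-8.813, -7.076)| = 11.302 knots.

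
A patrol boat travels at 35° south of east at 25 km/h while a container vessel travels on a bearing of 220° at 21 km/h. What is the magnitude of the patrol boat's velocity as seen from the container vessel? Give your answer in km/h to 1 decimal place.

34.0 km/h

Taking east as x and north as y: patrol boat velocity = (20.479, -14.339) km/h; container vessel velocity = (-13.499, -16.087) km/h.
Velocity of patrol boat relative to container vessel = (20.479, -14.339) − (-13.499, -16.087) = (33.977, 1.748) km/h.
Magnitude = |(33.977, 1.748)| = 34.022 km/h.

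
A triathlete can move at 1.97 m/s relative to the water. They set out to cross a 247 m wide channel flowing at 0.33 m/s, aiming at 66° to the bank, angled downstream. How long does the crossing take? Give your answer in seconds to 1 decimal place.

The component of the triathlete's velocity perpendicular to the bank is 1.97 × sin 66° = 1.800 m/s.
The current is parallel to the bank, so it does not affect the crossing time.
Time = 247 / 1.800 = 137.246 s.

137.2 s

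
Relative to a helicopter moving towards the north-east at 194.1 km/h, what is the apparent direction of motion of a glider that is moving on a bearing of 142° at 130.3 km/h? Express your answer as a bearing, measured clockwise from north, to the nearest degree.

193°

Taking east as x and north as y: glider velocity = (80.221, -102.678) km/h; helicopter velocity = (137.249, 137.249) km/h.
Velocity of glider relative to helicopter = (80.221, -102.678) − (137.249, 137.249) = (-57.029, -239.927) km/h.
Bearing = atan2(-57.03, -239.93) = 193.37° clockwise from north.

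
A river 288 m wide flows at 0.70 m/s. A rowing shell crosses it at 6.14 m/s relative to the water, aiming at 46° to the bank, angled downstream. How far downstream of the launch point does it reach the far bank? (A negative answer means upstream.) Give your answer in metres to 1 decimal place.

Perpendicular speed = 4.417 m/s; crossing time = 288 / 4.417 = 65.206 s.
Net downstream speed = 4.965 m/s.
Drift = 4.965 × 65.206 = 323.763 m (downstream).

323.8 m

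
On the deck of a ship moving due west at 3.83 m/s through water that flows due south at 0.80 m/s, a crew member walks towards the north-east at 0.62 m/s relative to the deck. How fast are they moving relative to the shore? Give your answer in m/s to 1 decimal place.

In east/north components (m/s): crew member relative to ship = (0.438, 0.438); ship relative to water = (-3.830, 0.000); water relative to ground = (0.000, -0.800).
Sum = (-3.392, -0.362) m/s.
Speed = |(-3.392, -0.362)| = 3.411 m/s.

3.4 m/s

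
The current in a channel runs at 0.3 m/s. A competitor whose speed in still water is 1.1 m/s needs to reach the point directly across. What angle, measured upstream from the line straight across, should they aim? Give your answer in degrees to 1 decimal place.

15.8°

To cancel the current, the upstream component of the competitor's velocity must equal the flow: 1.1 sin θ = 0.3.
sin θ = 0.3 / 1.1 = 0.2727.
θ = arcsin(0.2727) = 15.827°.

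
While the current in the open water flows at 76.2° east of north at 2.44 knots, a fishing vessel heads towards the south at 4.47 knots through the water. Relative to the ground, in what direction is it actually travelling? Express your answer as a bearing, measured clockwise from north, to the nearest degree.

Taking east as x and north as y: velocity relative to the water = (0.000, -4.470) knots; the water relative to ground = (2.370, 0.582) knots.
Velocity relative to ground = (0.000, -4.470) + (2.370, 0.582) = (2.370, -3.888) knots.
Bearing = atan2(2.37, -3.89) = 148.64° clockwise from north.

149°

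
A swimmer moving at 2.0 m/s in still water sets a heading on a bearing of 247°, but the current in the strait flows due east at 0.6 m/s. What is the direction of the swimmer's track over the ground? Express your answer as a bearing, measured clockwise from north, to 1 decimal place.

Taking east as x and north as y: velocity relative to the water = (-1.841, -0.781) m/s; the water relative to ground = (0.600, 0.000) m/s.
Velocity relative to ground = (-1.841, -0.781) + (0.600, 0.000) = (-1.241, -0.781) m/s.
Bearing = atan2(-1.24, -0.78) = 237.80° clockwise from north.

237.8°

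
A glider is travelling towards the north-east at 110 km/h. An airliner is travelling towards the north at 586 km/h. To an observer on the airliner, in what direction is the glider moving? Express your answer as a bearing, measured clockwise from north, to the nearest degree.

171°

Taking east as x and north as y: glider velocity = (77.782, 77.782) km/h; airliner velocity = (0.000, 586.000) km/h.
Velocity of glider relative to airliner = (77.782, 77.782) − (0.000, 586.000) = (77.782, -508.218) km/h.
Bearing = atan2(77.78, -508.22) = 171.30° clockwise from north.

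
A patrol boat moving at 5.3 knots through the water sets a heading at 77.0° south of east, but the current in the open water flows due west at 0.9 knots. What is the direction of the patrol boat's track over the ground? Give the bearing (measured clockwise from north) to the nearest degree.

177°

Taking east as x and north as y: velocity relative to the water = (1.192, -5.164) knots; the water relative to ground = (-0.900, 0.000) knots.
Velocity relative to ground = (1.192, -5.164) + (-0.900, 0.000) = (0.292, -5.164) knots.
Bearing = atan2(0.29, -5.16) = 176.76° clockwise from north.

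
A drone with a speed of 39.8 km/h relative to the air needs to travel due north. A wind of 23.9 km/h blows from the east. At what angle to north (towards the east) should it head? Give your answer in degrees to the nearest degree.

37°

The wind pushes perpendicular to the desired track; the heading must have a component into the wind equal to 23.9 km/h: 39.8 sin θ = 23.9.
sin θ = 0.6005, so θ = 36.906°.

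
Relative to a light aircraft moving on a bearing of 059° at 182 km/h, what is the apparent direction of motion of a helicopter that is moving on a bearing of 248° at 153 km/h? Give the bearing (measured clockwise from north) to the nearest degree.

Taking east as x and north as y: helicopter velocity = (-141.859, -57.315) km/h; light aircraft velocity = (156.004, 93.737) km/h.
Velocity of helicopter relative to light aircraft = (-141.859, -57.315) − (156.004, 93.737) = (-297.864, -151.052) km/h.
Bearing = atan2(-297.86, -151.05) = 243.11° clockwise from north.

243°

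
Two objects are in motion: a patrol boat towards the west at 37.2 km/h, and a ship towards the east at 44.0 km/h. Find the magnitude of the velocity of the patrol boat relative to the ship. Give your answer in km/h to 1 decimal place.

81.2 km/h

Taking east as x and north as y: patrol boat velocity = (-37.200, 0.000) km/h; ship velocity = (44.000, 0.000) km/h.
Velocity of patrol boat relative to ship = (-37.200, 0.000) − (44.000, 0.000) = (-81.200, 0.000) km/h.
Magnitude = |(-81.200, 0.000)| = 81.200 km/h.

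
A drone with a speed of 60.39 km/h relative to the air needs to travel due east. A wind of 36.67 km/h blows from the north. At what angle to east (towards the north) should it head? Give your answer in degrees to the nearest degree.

37°

The wind pushes perpendicular to the desired track; the heading must have a component into the wind equal to 36.67 km/h: 60.39 sin θ = 36.67.
sin θ = 0.6072, so θ = 37.389°.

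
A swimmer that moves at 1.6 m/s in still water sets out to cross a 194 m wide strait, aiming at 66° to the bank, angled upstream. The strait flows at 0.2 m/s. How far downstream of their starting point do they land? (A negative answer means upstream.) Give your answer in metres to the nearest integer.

Perpendicular speed = 1.462 m/s; crossing time = 194 / 1.462 = 132.725 s.
Net downstream speed = -0.451 m/s.
Drift = -0.451 × 132.725 = -59.829 m (upstream).

-60 m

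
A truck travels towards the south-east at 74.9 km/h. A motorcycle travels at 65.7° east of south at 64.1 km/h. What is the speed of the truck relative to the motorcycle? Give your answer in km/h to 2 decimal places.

Taking east as x and north as y: truck velocity = (52.962, -52.962) km/h; motorcycle velocity = (58.421, -26.378) km/h.
Velocity of truck relative to motorcycle = (52.962, -52.962) − (58.421, -26.378) = (-5.459, -26.584) km/h.
Magnitude = |(-5.459, -26.584)| = 27.139 km/h.

27.14 km/h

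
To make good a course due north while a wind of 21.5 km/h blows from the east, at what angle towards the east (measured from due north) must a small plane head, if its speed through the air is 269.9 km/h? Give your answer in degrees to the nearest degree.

The wind pushes perpendicular to the desired track; the heading must have a component into the wind equal to 21.5 km/h: 269.9 sin θ = 21.5.
sin θ = 0.0797, so θ = 4.569°.

5°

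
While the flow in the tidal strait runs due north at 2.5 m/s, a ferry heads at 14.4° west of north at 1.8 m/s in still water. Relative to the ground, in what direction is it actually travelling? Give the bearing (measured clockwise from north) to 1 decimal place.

Taking east as x and north as y: velocity relative to the water = (-0.448, 1.743) m/s; the water relative to ground = (0.000, 2.500) m/s.
Velocity relative to ground = (-0.448, 1.743) + (0.000, 2.500) = (-0.448, 4.243) m/s.
Bearing = atan2(-0.45, 4.24) = 353.98° clockwise from north.

354.0°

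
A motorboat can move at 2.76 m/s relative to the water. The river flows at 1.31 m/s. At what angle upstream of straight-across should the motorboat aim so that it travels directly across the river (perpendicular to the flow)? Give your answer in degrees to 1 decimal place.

To cancel the current, the upstream component of the motorboat's velocity must equal the flow: 2.76 sin θ = 1.31.
sin θ = 1.31 / 2.76 = 0.4746.
θ = arcsin(0.4746) = 28.336°.

28.3°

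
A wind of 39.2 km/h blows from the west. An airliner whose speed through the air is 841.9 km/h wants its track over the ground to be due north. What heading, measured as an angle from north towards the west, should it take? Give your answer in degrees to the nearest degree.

The wind pushes perpendicular to the desired track; the heading must have a component into the wind equal to 39.2 km/h: 841.9 sin θ = 39.2.
sin θ = 0.0466, so θ = 2.669°.

3°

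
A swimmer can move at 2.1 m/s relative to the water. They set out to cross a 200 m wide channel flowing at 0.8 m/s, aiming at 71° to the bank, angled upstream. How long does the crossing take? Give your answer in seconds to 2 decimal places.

The component of the swimmer's velocity perpendicular to the bank is 2.1 × sin 71° = 1.986 m/s.
Only the cross-stream component determines the crossing time; the current contributes nothing perpendicular to the bank.
Time = 200 / 1.986 = 100.726 s.

100.73 s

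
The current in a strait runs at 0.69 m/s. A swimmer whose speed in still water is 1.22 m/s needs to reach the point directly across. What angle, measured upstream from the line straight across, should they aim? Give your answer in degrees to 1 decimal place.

To cancel the current, the upstream component of the swimmer's velocity must equal the flow: 1.22 sin θ = 0.69.
sin θ = 0.69 / 1.22 = 0.5656.
θ = arcsin(0.5656) = 34.442°.

34.4°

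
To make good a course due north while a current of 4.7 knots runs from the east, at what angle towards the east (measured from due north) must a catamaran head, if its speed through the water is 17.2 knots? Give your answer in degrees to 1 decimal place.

The current pushes perpendicular to the desired track; the heading must have a component into the current equal to 4.7 knots: 17.2 sin θ = 4.7.
sin θ = 0.2733, so θ = 15.858°.

15.9°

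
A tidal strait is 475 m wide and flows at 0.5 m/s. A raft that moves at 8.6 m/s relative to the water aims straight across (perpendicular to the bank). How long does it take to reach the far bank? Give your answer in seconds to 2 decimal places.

55.23 s

The component of the raft's velocity perpendicular to the bank is 8.6 m/s.
The current is parallel to the bank, so it does not affect the crossing time.
Time = 475 / 8.600 = 55.233 s.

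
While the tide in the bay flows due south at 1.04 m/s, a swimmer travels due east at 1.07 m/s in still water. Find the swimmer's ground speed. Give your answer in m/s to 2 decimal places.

1.49 m/s

Taking east as x and north as y: velocity relative to the water = (1.070, 0.000) m/s; the water relative to ground = (0.000, -1.040) m/s.
Velocity relative to ground = (1.070, 0.000) + (0.000, -1.040) = (1.070, -1.040) m/s.
Speed = |(1.070, -1.040)| = 1.492 m/s.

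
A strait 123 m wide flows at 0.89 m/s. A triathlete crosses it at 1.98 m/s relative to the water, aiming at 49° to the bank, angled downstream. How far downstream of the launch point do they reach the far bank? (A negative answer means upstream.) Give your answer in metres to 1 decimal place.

Perpendicular speed = 1.494 m/s; crossing time = 123 / 1.494 = 82.311 s.
Net downstream speed = 2.189 m/s.
Drift = 2.189 × 82.311 = 180.179 m (downstream).

180.2 m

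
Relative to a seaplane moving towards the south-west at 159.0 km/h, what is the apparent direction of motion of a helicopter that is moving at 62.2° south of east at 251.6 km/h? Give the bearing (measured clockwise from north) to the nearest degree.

116°

Taking east as x and north as y: helicopter velocity = (117.343, -222.561) km/h; seaplane velocity = (-112.430, -112.430) km/h.
Velocity of helicopter relative to seaplane = (117.343, -222.561) − (-112.430, -112.430) = (229.773, -110.131) km/h.
Bearing = atan2(229.77, -110.13) = 115.61° clockwise from north.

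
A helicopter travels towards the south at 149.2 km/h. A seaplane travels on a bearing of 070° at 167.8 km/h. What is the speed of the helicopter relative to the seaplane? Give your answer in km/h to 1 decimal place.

Taking east as x and north as y: helicopter velocity = (0.000, -149.200) km/h; seaplane velocity = (157.680, 57.391) km/h.
Velocity of helicopter relative to seaplane = (0.000, -149.200) − (157.680, 57.391) = (-157.680, -206.591) km/h.
Magnitude = |(-157.680, -206.591)| = 259.890 km/h.

259.9 km/h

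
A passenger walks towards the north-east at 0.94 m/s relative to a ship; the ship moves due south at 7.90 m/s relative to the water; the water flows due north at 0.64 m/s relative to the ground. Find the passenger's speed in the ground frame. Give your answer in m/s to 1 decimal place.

In east/north components (m/s): passenger relative to ship = (0.665, 0.665); ship relative to water = (0.000, -7.900); water relative to ground = (0.000, 0.640).
Sum = (0.665, -6.595) m/s.
Speed = |(0.665, -6.595)| = 6.629 m/s.

6.6 m/s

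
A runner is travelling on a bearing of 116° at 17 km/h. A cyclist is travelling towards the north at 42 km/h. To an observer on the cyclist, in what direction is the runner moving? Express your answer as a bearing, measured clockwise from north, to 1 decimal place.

Taking east as x and north as y: runner velocity = (15.279, -7.452) km/h; cyclist velocity = (0.000, 42.000) km/h.
Velocity of runner relative to cyclist = (15.279, -7.452) − (0.000, 42.000) = (15.279, -49.452) km/h.
Bearing = atan2(15.28, -49.45) = 162.83° clockwise from north.

162.8°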